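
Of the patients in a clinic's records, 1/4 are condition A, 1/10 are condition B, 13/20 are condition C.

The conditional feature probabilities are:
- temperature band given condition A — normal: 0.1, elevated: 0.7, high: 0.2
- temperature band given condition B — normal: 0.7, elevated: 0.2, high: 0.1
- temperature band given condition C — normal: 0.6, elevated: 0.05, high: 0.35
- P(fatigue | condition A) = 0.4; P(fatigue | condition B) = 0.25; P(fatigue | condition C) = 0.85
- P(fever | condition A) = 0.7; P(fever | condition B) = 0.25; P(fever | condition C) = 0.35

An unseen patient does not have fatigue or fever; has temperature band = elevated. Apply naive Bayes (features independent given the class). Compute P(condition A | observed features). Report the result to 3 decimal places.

0.686

condition A: 0.25 × 0.7 × (1−0.4) × (1−0.7) = 0.0315
condition B: 0.1 × 0.2 × (1−0.25) × (1−0.25) = 0.01125
condition C: 0.65 × 0.05 × (1−0.85) × (1−0.35) = 0.00316875
P(condition A | x) = 0.0315 / 0.04591875 ≈ 0.686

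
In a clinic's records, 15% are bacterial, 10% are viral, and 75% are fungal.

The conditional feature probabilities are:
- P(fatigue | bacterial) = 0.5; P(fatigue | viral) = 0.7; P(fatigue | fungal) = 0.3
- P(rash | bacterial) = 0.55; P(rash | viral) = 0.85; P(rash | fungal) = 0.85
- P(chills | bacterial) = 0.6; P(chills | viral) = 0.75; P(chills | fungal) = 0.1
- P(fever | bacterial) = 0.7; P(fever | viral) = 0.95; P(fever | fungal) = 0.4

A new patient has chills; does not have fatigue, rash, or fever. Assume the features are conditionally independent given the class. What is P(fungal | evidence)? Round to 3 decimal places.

0.431

bacterial: 0.15 × (1−0.5) × (1−0.55) × 0.6 × (1−0.7) = 0.006075
viral: 0.1 × (1−0.7) × (1−0.85) × 0.75 × (1−0.95) = 0.00016875
fungal: 0.75 × (1−0.3) × (1−0.85) × 0.1 × (1−0.4) = 0.004725
P(fungal | x) = 0.004725 / 0.01096875 ≈ 0.431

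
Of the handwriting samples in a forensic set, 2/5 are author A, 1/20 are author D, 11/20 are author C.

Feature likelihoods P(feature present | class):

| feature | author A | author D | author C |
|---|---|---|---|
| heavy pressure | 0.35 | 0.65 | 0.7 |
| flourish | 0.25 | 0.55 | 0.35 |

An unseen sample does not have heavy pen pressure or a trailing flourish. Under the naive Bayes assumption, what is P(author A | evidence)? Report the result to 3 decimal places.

0.629

author A: 0.4 × (1−0.35) × (1−0.25) = 0.195
author D: 0.05 × (1−0.65) × (1−0.55) = 0.007875
author C: 0.55 × (1−0.7) × (1−0.35) = 0.10725
P(author A | x) = 0.195 / 0.310125 ≈ 0.629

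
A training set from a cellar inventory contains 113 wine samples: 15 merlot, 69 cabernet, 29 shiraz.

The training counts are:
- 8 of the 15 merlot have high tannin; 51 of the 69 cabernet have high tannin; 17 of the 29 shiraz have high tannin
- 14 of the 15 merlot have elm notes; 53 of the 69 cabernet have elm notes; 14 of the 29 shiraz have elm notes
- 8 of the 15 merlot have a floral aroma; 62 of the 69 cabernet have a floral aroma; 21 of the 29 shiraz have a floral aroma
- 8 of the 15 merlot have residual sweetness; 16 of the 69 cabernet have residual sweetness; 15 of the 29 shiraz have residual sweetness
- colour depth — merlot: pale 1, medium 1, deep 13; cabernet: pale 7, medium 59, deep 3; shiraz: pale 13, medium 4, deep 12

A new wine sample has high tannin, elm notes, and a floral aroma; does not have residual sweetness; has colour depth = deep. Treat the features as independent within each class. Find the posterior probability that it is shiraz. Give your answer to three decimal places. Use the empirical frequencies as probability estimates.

0.299

merlot: (15/113) × (8/15) × (14/15) × (8/15) × (7/15) × (13/15) ≈ 0.014253
cabernet: (69/113) × (51/69) × (53/69) × (62/69) × (53/69) × (3/69) ≈ 0.010403
shiraz: (29/113) × (17/29) × (14/29) × (21/29) × (14/29) × (12/29) ≈ 0.0105059
P(shiraz | x) = 0.0105059 / 0.0351619 ≈ 0.299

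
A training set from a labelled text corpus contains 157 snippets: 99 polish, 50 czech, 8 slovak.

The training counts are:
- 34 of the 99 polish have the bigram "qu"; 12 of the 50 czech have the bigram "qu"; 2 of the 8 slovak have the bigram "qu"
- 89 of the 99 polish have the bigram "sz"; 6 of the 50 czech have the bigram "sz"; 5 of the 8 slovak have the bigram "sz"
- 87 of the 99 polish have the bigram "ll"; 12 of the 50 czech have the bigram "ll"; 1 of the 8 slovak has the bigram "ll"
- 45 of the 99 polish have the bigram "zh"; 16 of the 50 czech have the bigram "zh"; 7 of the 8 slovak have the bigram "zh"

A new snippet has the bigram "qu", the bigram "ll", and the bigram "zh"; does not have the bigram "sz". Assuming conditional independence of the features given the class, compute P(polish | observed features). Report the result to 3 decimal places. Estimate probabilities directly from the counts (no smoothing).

polish: (99/157) × (34/99) × (10/99) × (87/99) × (45/99) ≈ 0.00873787
czech: (50/157) × (12/50) × (44/50) × (12/50) × (16/50) ≈ 0.00516566
slovak: (8/157) × (2/8) × (3/8) × (1/8) × (7/8) ≈ 0.000522492
P(polish | x) = 0.00873787 / 0.014426022 ≈ 0.606

0.606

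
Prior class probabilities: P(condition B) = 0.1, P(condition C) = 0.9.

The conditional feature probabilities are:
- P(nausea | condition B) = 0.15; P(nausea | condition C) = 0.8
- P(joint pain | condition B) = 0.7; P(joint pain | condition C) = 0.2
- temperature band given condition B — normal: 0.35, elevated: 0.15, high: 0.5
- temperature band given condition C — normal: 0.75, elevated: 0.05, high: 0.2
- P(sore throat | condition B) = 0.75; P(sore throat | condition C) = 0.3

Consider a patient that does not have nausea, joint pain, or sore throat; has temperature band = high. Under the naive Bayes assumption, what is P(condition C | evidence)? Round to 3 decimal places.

condition B: 0.1 × (1−0.15) × (1−0.7) × 0.5 × (1−0.75) = 0.0031875
condition C: 0.9 × (1−0.8) × (1−0.2) × 0.2 × (1−0.3) = 0.02016
P(condition C | x) = 0.02016 / 0.0233475 ≈ 0.863

0.863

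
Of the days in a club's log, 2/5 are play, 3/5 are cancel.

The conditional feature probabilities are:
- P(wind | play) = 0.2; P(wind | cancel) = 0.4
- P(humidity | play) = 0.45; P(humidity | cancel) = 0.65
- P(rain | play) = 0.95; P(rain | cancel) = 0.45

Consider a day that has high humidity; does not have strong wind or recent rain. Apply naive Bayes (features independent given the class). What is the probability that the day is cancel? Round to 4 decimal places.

0.9470

play: 0.4 × (1−0.2) × 0.45 × (1−0.95) = 0.0072
cancel: 0.6 × (1−0.4) × 0.65 × (1−0.45) = 0.1287
P(cancel | x) = 0.1287 / 0.1359 ≈ 0.9470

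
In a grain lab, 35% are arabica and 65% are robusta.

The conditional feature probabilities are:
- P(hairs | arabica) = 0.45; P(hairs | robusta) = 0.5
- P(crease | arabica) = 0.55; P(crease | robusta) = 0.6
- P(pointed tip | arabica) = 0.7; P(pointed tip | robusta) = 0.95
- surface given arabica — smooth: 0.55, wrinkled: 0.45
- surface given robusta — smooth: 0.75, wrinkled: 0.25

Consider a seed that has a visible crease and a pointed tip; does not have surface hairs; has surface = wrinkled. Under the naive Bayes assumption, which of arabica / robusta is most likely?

arabica: 0.35 × (1−0.45) × 0.55 × 0.7 × 0.45 = 0.033350625
robusta: 0.65 × (1−0.5) × 0.6 × 0.95 × 0.25 = 0.0463125
Highest score → robusta.

robusta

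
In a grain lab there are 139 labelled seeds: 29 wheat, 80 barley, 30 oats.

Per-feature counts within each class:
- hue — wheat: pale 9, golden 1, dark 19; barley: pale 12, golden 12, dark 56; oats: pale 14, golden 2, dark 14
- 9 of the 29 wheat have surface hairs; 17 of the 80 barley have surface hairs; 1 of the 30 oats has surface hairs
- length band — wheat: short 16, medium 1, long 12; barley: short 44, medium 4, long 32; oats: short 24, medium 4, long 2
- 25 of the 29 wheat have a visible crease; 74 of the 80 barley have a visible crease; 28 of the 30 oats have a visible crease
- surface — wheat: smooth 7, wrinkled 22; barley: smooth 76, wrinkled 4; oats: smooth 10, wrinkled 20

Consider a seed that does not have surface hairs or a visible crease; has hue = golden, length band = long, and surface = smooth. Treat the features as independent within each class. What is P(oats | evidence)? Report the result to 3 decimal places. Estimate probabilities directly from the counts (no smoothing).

wheat: (29/139) × (1/29) × (20/29) × (12/29) × (4/29) × (7/29) ≈ 0.0000683538
barley: (80/139) × (12/80) × (63/80) × (32/80) × (6/80) × (76/80) ≈ 0.00193759
oats: (30/139) × (2/30) × (29/30) × (2/30) × (2/30) × (10/30) ≈ 0.0000206057
P(oats | x) = 0.0000206057 / 0.0020265495 ≈ 0.010

0.010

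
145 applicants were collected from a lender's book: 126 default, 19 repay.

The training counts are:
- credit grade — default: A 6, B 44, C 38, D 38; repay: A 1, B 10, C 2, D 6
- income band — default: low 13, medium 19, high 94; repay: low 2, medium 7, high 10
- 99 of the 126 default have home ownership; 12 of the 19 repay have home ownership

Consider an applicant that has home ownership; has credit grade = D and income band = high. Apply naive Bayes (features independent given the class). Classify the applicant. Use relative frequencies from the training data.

default

default: (126/145) × (38/126) × (94/126) × (99/126) ≈ 0.153616
repay: (19/145) × (6/19) × (10/19) × (12/19) ≈ 0.0137549
Highest score → default.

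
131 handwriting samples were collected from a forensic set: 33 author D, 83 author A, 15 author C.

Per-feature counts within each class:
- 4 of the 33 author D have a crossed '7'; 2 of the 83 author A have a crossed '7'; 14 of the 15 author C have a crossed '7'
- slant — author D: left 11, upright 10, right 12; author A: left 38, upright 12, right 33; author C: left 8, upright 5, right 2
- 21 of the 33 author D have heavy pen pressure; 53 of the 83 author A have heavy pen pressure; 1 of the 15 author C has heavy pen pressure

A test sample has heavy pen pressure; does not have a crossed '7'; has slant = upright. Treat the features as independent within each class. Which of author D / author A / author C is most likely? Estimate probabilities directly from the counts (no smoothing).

author A

author D: (33/131) × (29/33) × (10/33) × (21/33) ≈ 0.0426892
author A: (83/131) × (81/83) × (12/83) × (53/83) ≈ 0.057084
author C: (15/131) × (1/15) × (5/15) × (1/15) ≈ 0.000169635
Highest score → author A.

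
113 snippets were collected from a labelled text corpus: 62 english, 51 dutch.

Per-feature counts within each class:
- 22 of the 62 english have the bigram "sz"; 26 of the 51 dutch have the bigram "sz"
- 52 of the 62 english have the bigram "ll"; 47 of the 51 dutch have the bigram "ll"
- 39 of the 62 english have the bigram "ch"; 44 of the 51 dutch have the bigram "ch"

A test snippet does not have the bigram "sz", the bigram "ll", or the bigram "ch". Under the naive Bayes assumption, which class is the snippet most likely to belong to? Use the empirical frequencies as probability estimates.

english: (62/113) × (40/62) × (10/62) × (23/62) ≈ 0.02118
dutch: (51/113) × (25/51) × (4/51) × (7/51) ≈ 0.00238166
Highest score → english.

english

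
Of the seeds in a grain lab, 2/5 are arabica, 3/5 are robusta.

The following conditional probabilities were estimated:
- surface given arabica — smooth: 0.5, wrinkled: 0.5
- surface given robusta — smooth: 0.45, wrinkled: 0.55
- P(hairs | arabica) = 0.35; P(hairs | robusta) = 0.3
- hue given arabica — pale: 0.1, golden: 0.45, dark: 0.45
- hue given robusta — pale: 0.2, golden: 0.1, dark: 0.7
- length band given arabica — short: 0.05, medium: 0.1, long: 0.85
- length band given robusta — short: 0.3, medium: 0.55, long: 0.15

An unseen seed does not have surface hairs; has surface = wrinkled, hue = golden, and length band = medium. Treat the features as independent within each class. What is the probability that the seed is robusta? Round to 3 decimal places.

arabica: 0.4 × 0.5 × (1−0.35) × 0.45 × 0.1 = 0.00585
robusta: 0.6 × 0.55 × (1−0.3) × 0.1 × 0.55 = 0.012705
P(robusta | x) = 0.012705 / 0.018555 ≈ 0.685

0.685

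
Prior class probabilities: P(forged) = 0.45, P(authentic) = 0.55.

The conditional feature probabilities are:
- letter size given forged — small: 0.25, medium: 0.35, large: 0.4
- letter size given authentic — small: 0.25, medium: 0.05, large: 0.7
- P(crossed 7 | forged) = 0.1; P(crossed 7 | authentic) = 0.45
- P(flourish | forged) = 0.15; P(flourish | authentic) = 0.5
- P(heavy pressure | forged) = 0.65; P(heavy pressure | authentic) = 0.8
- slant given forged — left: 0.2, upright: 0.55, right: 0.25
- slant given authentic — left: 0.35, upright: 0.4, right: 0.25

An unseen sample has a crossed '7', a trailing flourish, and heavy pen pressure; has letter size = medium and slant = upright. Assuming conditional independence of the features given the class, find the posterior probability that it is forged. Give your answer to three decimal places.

0.299

forged: 0.45 × 0.35 × 0.1 × 0.15 × 0.65 × 0.55 = 0.00084459375
authentic: 0.55 × 0.05 × 0.45 × 0.5 × 0.8 × 0.4 = 0.00198
P(forged | x) = 0.00084459375 / 0.00282459375 ≈ 0.299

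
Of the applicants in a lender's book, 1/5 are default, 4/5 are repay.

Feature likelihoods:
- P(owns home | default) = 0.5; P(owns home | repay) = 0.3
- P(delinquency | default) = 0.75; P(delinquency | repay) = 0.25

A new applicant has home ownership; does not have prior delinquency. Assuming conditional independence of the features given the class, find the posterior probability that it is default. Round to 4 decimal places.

0.1220

default: 0.2 × 0.5 × (1−0.75) = 0.025
repay: 0.8 × 0.3 × (1−0.25) = 0.18
P(default | x) = 0.025 / 0.205 ≈ 0.1220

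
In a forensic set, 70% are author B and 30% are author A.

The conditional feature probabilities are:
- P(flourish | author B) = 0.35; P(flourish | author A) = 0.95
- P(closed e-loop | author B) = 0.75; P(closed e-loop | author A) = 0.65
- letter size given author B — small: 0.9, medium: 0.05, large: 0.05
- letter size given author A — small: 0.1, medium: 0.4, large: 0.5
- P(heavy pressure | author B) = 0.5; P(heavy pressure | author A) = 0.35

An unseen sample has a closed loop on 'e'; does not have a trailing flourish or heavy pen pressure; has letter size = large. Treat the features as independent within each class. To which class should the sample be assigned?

author B

author B: 0.7 × (1−0.35) × 0.75 × 0.05 × (1−0.5) = 0.00853125
author A: 0.3 × (1−0.95) × 0.65 × 0.5 × (1−0.35) = 0.00316875
Highest score → author B.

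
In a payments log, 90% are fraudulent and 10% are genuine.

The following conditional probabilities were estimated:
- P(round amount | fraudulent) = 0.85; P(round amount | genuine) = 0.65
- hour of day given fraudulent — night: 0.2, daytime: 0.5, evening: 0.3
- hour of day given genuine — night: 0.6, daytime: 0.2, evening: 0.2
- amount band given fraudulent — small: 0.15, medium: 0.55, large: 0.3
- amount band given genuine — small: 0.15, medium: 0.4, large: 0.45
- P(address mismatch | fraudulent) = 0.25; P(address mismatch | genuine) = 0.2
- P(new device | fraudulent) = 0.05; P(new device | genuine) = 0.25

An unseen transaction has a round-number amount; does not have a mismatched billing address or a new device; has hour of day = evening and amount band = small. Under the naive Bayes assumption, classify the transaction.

fraudulent

fraudulent: 0.9 × 0.85 × 0.3 × 0.15 × (1−0.25) × (1−0.05) = 0.0245278125
genuine: 0.1 × 0.65 × 0.2 × 0.15 × (1−0.2) × (1−0.25) = 0.00117
Highest score → fraudulent.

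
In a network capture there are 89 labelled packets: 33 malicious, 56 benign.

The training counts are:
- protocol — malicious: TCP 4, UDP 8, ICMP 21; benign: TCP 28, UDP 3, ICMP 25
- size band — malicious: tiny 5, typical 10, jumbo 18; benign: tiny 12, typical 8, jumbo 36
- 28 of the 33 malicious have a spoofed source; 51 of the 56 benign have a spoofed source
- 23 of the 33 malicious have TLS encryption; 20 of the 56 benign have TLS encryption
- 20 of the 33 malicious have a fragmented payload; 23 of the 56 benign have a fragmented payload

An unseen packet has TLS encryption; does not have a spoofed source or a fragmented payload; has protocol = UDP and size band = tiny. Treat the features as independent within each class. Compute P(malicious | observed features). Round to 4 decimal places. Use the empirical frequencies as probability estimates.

0.8067

malicious: (33/89) × (8/33) × (5/33) × (5/33) × (23/33) × (13/33) ≈ 0.000566572
benign: (56/89) × (3/56) × (12/56) × (5/56) × (20/56) × (33/56) ≈ 0.00013573
P(malicious | x) = 0.000566572 / 0.000702302 ≈ 0.8067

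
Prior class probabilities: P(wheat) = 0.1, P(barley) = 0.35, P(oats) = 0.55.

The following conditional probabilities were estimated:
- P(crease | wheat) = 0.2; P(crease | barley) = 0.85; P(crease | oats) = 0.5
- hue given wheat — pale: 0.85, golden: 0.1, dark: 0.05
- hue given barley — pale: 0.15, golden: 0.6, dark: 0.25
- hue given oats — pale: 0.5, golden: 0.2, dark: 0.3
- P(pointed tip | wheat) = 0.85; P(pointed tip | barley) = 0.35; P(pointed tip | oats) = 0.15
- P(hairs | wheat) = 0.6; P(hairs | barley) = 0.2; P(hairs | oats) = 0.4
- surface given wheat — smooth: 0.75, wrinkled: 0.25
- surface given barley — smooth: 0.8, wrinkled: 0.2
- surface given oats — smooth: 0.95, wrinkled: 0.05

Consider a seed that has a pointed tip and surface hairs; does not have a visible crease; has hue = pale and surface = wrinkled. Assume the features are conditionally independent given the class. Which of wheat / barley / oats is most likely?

wheat: 0.1 × (1−0.2) × 0.85 × 0.85 × 0.6 × 0.25 = 0.00867
barley: 0.35 × (1−0.85) × 0.15 × 0.35 × 0.2 × 0.2 = 0.00011025
oats: 0.55 × (1−0.5) × 0.5 × 0.15 × 0.4 × 0.05 = 0.0004125
Highest score → wheat.

wheat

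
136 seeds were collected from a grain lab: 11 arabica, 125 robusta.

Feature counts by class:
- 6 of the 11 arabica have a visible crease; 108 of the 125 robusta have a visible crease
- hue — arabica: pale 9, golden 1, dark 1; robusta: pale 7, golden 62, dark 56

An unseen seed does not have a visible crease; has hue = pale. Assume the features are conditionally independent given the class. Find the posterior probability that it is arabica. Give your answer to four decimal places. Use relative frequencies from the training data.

arabica: (11/136) × (5/11) × (9/11) ≈ 0.0300802
robusta: (125/136) × (17/125) × (7/125) = 0.007
P(arabica | x) = 0.0300802 / 0.0370802 ≈ 0.8112

0.8112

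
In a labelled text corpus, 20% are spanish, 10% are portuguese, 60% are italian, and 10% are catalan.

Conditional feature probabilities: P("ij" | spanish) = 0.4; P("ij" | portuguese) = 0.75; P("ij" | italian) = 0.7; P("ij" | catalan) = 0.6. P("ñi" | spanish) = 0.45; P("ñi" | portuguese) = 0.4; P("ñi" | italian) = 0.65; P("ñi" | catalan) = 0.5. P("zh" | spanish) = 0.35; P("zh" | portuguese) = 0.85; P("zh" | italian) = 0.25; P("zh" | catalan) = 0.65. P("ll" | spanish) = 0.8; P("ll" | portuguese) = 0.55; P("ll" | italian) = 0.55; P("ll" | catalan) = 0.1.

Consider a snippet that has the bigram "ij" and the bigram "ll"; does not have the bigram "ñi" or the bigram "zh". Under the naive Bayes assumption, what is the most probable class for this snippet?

italian

spanish: 0.2 × 0.4 × (1−0.45) × (1−0.35) × 0.8 = 0.02288
portuguese: 0.1 × 0.75 × (1−0.4) × (1−0.85) × 0.55 = 0.0037125
italian: 0.6 × 0.7 × (1−0.65) × (1−0.25) × 0.55 = 0.0606375
catalan: 0.1 × 0.6 × (1−0.5) × (1−0.65) × 0.1 = 0.00105
Highest score → italian.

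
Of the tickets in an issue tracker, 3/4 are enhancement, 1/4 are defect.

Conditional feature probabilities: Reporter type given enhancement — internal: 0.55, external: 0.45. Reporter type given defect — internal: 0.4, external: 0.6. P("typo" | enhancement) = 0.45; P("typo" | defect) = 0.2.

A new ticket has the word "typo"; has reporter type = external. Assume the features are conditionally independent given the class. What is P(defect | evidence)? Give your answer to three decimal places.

enhancement: 0.75 × 0.45 × 0.45 = 0.151875
defect: 0.25 × 0.6 × 0.2 = 0.03
P(defect | x) = 0.03 / 0.181875 ≈ 0.165

0.165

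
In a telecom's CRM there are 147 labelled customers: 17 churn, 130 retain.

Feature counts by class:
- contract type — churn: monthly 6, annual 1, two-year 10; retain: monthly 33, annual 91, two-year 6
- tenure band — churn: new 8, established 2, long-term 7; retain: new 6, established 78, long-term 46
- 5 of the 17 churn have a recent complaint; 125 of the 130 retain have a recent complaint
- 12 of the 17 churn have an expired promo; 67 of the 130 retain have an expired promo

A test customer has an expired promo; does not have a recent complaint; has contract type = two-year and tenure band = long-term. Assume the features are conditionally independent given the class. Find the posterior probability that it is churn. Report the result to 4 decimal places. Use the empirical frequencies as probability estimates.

0.9799

churn: (17/147) × (10/17) × (7/17) × (12/17) × (12/17) ≈ 0.0139571
retain: (130/147) × (6/130) × (46/130) × (5/130) × (67/130) ≈ 0.00028629
P(churn | x) = 0.0139571 / 0.01424339 ≈ 0.9799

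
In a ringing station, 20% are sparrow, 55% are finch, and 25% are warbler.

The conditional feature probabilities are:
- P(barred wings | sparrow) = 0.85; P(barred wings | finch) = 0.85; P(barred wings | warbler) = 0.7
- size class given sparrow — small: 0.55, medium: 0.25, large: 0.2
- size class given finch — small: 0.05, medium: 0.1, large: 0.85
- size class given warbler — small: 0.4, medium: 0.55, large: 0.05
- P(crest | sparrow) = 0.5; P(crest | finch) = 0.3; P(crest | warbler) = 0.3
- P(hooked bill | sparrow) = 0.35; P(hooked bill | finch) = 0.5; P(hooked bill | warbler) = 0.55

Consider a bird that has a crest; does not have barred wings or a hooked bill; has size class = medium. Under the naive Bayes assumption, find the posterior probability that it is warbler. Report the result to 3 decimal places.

sparrow: 0.2 × (1−0.85) × 0.25 × 0.5 × (1−0.35) = 0.0024375
finch: 0.55 × (1−0.85) × 0.1 × 0.3 × (1−0.5) = 0.0012375
warbler: 0.25 × (1−0.7) × 0.55 × 0.3 × (1−0.55) = 0.00556875
P(warbler | x) = 0.00556875 / 0.00924375 ≈ 0.602

0.602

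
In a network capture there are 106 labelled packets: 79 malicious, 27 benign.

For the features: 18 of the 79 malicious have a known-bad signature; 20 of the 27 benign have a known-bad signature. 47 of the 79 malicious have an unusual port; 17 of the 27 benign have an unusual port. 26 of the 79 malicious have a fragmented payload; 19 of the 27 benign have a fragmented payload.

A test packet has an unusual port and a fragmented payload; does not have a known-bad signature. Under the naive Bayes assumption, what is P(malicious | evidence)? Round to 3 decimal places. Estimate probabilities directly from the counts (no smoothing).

0.794

malicious: (79/106) × (61/79) × (47/79) × (26/79) ≈ 0.112678
benign: (27/106) × (7/27) × (17/27) × (19/27) ≈ 0.0292595
P(malicious | x) = 0.112678 / 0.1419375 ≈ 0.794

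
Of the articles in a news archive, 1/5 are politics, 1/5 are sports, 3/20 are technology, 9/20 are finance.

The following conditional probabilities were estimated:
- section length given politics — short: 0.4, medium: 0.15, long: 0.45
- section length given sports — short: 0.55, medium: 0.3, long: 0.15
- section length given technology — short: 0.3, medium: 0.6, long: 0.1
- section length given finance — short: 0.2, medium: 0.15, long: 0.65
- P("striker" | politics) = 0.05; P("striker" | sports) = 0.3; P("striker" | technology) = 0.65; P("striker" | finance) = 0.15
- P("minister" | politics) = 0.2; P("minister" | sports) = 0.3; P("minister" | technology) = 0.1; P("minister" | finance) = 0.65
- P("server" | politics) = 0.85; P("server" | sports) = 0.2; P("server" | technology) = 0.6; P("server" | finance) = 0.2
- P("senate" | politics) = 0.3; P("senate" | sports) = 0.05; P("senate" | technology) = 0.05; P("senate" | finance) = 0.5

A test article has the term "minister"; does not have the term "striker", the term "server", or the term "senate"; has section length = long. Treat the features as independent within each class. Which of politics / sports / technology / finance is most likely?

finance

politics: 0.2 × 0.45 × (1−0.05) × 0.2 × (1−0.85) × (1−0.3) = 0.0017955
sports: 0.2 × 0.15 × (1−0.3) × 0.3 × (1−0.2) × (1−0.05) = 0.004788
technology: 0.15 × 0.1 × (1−0.65) × 0.1 × (1−0.6) × (1−0.05) = 0.0001995
finance: 0.45 × 0.65 × (1−0.15) × 0.65 × (1−0.2) × (1−0.5) = 0.0646425
Highest score → finance.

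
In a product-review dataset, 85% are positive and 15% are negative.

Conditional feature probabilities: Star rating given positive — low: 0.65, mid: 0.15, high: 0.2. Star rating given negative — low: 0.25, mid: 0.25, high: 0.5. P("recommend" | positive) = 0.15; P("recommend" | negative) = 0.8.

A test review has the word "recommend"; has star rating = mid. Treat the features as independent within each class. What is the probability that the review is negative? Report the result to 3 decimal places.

0.611

positive: 0.85 × 0.15 × 0.15 = 0.019125
negative: 0.15 × 0.25 × 0.8 = 0.03
P(negative | x) = 0.03 / 0.049125 ≈ 0.611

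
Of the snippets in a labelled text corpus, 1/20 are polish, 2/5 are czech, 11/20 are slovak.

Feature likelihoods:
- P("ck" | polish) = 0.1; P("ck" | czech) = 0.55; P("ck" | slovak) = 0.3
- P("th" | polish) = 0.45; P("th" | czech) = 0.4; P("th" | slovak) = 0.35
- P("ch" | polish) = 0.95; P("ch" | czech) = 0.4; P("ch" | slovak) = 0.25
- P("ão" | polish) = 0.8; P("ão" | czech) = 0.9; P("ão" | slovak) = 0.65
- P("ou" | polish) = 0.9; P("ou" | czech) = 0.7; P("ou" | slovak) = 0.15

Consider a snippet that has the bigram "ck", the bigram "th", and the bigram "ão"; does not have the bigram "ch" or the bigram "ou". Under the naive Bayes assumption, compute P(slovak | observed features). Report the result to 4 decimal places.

polish: 0.05 × 0.1 × 0.45 × (1−0.95) × 0.8 × (1−0.9) = 0.000009
czech: 0.4 × 0.55 × 0.4 × (1−0.4) × 0.9 × (1−0.7) = 0.014256
slovak: 0.55 × 0.3 × 0.35 × (1−0.25) × 0.65 × (1−0.15) = 0.02393015625
P(slovak | x) = 0.02393015625 / 0.03819515625 ≈ 0.6265

0.6265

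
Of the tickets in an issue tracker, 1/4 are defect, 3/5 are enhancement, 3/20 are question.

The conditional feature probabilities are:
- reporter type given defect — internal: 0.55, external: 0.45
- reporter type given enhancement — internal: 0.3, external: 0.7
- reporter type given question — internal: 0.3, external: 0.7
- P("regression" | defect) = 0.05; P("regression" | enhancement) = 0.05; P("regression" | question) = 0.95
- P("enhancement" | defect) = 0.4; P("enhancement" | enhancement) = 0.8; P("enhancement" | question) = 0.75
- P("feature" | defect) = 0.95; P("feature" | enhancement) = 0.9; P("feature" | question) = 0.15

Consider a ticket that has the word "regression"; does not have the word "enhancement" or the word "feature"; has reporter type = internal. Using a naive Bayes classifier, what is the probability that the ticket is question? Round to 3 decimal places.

0.959

defect: 0.25 × 0.55 × 0.05 × (1−0.4) × (1−0.95) = 0.00020625
enhancement: 0.6 × 0.3 × 0.05 × (1−0.8) × (1−0.9) = 0.00018
question: 0.15 × 0.3 × 0.95 × (1−0.75) × (1−0.15) = 0.009084375
P(question | x) = 0.009084375 / 0.009470625 ≈ 0.959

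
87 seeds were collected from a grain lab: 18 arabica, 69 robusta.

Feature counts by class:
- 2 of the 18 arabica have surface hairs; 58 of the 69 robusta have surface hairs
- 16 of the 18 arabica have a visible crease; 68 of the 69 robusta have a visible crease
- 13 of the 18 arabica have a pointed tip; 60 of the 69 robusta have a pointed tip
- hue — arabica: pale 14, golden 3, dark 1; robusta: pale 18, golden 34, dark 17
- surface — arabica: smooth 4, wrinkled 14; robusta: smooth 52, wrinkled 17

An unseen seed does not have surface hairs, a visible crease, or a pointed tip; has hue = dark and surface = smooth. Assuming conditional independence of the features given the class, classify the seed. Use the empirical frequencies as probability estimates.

arabica

arabica: (18/87) × (16/18) × (2/18) × (5/18) × (1/18) × (4/18) ≈ 0.0000700762
robusta: (69/87) × (11/69) × (1/69) × (9/69) × (17/69) × (52/69) ≈ 0.0000443784
Highest score → arabica.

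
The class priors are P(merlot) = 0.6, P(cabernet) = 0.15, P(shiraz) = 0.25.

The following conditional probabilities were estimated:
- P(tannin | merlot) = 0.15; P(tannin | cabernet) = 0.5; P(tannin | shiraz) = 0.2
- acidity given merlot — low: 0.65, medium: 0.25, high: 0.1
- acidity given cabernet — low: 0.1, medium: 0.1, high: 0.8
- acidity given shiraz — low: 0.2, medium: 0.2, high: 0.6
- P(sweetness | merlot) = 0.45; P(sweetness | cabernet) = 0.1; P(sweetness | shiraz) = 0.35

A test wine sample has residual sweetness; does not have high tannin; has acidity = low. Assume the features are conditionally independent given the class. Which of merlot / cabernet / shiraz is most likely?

merlot: 0.6 × (1−0.15) × 0.65 × 0.45 = 0.149175
cabernet: 0.15 × (1−0.5) × 0.1 × 0.1 = 0.00075
shiraz: 0.25 × (1−0.2) × 0.2 × 0.35 = 0.014
Highest score → merlot.

merlot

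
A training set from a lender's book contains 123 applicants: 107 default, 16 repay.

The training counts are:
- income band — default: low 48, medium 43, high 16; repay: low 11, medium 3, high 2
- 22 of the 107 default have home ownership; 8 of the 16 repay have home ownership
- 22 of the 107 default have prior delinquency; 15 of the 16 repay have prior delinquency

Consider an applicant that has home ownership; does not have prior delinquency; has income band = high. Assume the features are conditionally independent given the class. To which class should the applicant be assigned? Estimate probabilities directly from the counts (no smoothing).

default

default: (107/123) × (16/107) × (22/107) × (85/107) ≈ 0.0212466
repay: (16/123) × (2/16) × (8/16) × (1/16) ≈ 0.00050813
Highest score → default.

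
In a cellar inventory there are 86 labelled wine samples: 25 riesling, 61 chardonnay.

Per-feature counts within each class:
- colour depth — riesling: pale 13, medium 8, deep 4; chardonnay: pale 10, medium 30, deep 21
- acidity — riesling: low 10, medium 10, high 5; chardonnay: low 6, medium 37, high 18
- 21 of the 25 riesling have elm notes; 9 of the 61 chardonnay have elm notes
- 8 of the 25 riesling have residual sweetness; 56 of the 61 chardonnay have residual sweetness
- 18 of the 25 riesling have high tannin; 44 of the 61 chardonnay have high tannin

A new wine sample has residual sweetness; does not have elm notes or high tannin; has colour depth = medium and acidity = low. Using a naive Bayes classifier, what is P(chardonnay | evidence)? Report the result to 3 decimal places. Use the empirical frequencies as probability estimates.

0.933

riesling: (25/86) × (8/25) × (10/25) × (4/25) × (8/25) × (7/25) ≈ 0.000533433
chardonnay: (61/86) × (30/61) × (6/61) × (52/61) × (56/61) × (17/61) ≈ 0.00748333
P(chardonnay | x) = 0.00748333 / 0.008016763 ≈ 0.933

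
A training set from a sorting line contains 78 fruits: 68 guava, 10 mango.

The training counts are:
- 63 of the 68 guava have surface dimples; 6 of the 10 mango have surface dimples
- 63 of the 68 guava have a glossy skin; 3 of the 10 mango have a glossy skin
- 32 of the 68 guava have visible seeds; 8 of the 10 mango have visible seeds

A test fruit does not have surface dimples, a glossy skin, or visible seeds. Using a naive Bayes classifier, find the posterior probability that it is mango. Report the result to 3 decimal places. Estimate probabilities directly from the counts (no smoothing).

guava: (68/78) × (5/68) × (5/68) × (36/68) ≈ 0.00249534
mango: (10/78) × (4/10) × (7/10) × (2/10) ≈ 0.00717949
P(mango | x) = 0.00717949 / 0.00967483 ≈ 0.742

0.742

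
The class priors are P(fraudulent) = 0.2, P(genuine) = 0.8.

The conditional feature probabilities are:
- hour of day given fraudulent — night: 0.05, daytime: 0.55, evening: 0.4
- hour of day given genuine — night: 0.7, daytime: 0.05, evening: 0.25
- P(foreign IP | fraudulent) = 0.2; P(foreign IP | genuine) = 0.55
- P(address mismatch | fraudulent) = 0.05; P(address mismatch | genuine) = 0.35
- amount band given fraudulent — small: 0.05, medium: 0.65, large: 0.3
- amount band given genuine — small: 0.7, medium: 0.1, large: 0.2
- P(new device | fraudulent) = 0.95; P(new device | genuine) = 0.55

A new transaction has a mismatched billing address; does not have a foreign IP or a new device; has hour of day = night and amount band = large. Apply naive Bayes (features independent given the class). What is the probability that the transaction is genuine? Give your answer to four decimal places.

0.9992

fraudulent: 0.2 × 0.05 × (1−0.2) × 0.05 × 0.3 × (1−0.95) = 0.000006
genuine: 0.8 × 0.7 × (1−0.55) × 0.35 × 0.2 × (1−0.55) = 0.007938
P(genuine | x) = 0.007938 / 0.007944 ≈ 0.9992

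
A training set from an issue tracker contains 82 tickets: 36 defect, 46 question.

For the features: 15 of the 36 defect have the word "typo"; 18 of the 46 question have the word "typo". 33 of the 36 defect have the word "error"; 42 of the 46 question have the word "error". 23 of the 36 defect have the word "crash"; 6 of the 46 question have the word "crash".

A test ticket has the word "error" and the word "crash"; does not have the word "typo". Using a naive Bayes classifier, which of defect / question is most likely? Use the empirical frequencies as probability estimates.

defect: (36/82) × (21/36) × (33/36) × (23/36) ≈ 0.149983
question: (46/82) × (28/46) × (42/46) × (6/46) ≈ 0.0406658
Highest score → defect.

defect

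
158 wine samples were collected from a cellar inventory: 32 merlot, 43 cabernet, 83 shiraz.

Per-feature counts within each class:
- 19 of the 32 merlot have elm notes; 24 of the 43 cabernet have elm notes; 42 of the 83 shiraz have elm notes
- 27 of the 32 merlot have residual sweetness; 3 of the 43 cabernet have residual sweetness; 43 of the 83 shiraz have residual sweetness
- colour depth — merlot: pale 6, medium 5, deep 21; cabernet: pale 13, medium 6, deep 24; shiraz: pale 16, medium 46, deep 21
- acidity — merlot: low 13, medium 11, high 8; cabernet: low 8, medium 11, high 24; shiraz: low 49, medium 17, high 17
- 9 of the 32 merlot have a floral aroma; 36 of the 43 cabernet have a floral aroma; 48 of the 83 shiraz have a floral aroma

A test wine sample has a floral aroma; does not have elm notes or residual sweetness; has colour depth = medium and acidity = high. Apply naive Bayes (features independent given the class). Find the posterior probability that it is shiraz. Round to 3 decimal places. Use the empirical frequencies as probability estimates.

merlot: (32/158) × (13/32) × (5/32) × (5/32) × (8/32) × (9/32) ≈ 0.00014124
cabernet: (43/158) × (19/43) × (40/43) × (6/43) × (24/43) × (36/43) ≈ 0.0072937
shiraz: (83/158) × (41/83) × (40/83) × (46/83) × (17/83) × (48/83) ≈ 0.00820961
P(shiraz | x) = 0.00820961 / 0.01564455 ≈ 0.525

0.525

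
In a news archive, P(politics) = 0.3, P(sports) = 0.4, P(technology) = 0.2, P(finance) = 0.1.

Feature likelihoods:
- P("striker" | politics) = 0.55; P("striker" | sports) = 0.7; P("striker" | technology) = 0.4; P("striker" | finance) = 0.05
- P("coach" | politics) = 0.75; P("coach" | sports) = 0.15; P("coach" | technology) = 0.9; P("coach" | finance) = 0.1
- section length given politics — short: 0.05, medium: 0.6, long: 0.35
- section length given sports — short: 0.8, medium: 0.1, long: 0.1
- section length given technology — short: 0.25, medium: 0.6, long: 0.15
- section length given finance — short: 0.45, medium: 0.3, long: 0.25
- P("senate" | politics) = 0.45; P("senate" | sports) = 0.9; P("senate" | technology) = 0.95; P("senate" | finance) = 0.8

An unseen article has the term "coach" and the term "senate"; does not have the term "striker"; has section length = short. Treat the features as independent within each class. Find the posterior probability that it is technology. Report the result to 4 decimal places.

0.5789

politics: 0.3 × (1−0.55) × 0.75 × 0.05 × 0.45 = 0.002278125
sports: 0.4 × (1−0.7) × 0.15 × 0.8 × 0.9 = 0.01296
technology: 0.2 × (1−0.4) × 0.9 × 0.25 × 0.95 = 0.02565
finance: 0.1 × (1−0.05) × 0.1 × 0.45 × 0.8 = 0.00342
P(technology | x) = 0.02565 / 0.044308125 ≈ 0.5789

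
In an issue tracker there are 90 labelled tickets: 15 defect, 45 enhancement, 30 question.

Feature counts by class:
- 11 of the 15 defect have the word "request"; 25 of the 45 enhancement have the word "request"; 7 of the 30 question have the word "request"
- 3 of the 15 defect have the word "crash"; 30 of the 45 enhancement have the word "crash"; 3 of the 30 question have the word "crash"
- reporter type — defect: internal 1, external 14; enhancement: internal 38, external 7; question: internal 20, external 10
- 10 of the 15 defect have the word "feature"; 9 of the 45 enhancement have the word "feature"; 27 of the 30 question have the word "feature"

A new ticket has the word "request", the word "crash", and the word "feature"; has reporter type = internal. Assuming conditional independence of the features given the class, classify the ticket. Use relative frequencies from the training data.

defect: (15/90) × (11/15) × (3/15) × (1/15) × (10/15) ≈ 0.00108642
enhancement: (45/90) × (25/45) × (30/45) × (38/45) × (9/45) ≈ 0.0312757
question: (30/90) × (7/30) × (3/30) × (20/30) × (27/30) ≈ 0.00466667
Highest score → enhancement.

enhancement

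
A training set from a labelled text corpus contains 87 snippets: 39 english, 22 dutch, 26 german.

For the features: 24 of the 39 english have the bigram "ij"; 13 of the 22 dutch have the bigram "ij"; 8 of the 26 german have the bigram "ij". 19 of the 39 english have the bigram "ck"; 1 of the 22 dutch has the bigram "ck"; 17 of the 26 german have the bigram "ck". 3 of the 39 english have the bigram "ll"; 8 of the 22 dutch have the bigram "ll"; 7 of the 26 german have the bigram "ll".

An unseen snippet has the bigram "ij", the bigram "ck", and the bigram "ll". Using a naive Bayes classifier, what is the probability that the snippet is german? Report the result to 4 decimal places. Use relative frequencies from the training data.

0.5583

english: (39/87) × (24/39) × (19/39) × (3/39) ≈ 0.010338
dutch: (22/87) × (13/22) × (1/22) × (8/22) ≈ 0.00246984
german: (26/87) × (8/26) × (17/26) × (7/26) ≈ 0.0161872
P(german | x) = 0.0161872 / 0.02899504 ≈ 0.5583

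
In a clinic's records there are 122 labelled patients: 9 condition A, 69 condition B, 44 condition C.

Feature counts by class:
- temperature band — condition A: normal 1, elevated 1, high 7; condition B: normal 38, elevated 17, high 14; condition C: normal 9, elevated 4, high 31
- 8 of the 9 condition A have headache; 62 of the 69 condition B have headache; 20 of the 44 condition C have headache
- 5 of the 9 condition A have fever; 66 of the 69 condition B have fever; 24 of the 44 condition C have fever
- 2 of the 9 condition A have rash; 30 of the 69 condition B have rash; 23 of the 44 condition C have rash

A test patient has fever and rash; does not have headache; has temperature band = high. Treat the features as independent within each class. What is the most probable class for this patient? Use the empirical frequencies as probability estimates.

condition A: (9/122) × (7/9) × (1/9) × (5/9) × (2/9) ≈ 0.000787065
condition B: (69/122) × (14/69) × (7/69) × (66/69) × (30/69) ≈ 0.00484155
condition C: (44/122) × (31/44) × (24/44) × (24/44) × (23/44) ≈ 0.0395179
Highest score → condition C.

condition C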